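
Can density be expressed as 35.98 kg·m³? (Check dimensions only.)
No

density has SI base units: kg / m^3
kg·m³ does NOT reduce to kg / m^3; a valid unit for density would be e.g. kg/m³.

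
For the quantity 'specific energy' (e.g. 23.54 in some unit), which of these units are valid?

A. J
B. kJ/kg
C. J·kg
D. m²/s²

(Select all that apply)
B, D

specific energy has SI base units: m^2 / s^2

Checking each option against m^2 / s^2:
  A. J: ✗ does not match
  B. kJ/kg: ✓ matches
  C. J·kg: ✗ does not match
  D. m²/s²: ✓ matches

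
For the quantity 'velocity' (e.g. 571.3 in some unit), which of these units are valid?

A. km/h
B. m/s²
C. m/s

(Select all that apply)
A, C

velocity has SI base units: m / s

Checking each option against m / s:
  A. km/h: ✓ matches
  B. m/s²: ✗ does not match
  C. m/s: ✓ matches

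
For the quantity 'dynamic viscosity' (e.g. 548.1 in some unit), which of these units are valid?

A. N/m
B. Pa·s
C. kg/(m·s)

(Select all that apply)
B, C

dynamic viscosity has SI base units: kg / (m * s)

Checking each option against kg / (m * s):
  A. N/m: ✗ does not match
  B. Pa·s: ✓ matches
  C. kg/(m·s): ✓ matches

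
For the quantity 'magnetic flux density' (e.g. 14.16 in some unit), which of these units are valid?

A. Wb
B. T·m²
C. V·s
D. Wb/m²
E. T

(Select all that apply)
D, E

magnetic flux density has SI base units: kg / (A * s^2)

Checking each option against kg / (A * s^2):
  A. Wb: ✗ does not match
  B. T·m²: ✗ does not match
  C. V·s: ✗ does not match
  D. Wb/m²: ✓ matches
  E. T: ✓ matches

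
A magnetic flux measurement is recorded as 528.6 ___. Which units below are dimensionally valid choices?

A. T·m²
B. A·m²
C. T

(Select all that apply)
A

magnetic flux has SI base units: kg * m^2 / (A * s^2)

Checking each option against kg * m^2 / (A * s^2):
  A. T·m²: ✓ matches
  B. A·m²: ✗ does not match
  C. T: ✗ does not match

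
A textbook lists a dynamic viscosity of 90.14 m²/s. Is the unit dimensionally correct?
No

dynamic viscosity has SI base units: kg / (m * s)
m²/s does NOT reduce to kg / (m * s); a valid unit for dynamic viscosity would be e.g. Pa·s.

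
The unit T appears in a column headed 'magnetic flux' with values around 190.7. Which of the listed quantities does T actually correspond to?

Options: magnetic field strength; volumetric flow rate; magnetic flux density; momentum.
magnetic flux density

magnetic flux should have units dimensionally equivalent to kg * m^2 / (A * s^2) (e.g. Wb).
The given unit 'T' reduces to kg / (A * s^2). Of the listed options, that is the dimensionality of magnetic flux density.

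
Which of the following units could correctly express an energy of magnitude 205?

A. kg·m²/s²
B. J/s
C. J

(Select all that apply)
A, C

energy has SI base units: kg * m^2 / s^2

Checking each option against kg * m^2 / s^2:
  A. kg·m²/s²: ✓ matches
  B. J/s: ✗ does not match
  C. J: ✓ matches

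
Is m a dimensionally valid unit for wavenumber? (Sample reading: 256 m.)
No

wavenumber has SI base units: 1 / m
m does NOT reduce to 1 / m; a valid unit for wavenumber would be e.g. 1/m.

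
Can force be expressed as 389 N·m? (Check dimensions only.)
No

force has SI base units: kg * m / s^2
N·m does NOT reduce to kg * m / s^2; a valid unit for force would be e.g. N.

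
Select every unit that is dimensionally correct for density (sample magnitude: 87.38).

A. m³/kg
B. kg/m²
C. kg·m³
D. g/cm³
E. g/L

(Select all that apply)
D, E

density has SI base units: kg / m^3

Checking each option against kg / m^3:
  A. m³/kg: ✗ does not match
  B. kg/m²: ✗ does not match
  C. kg·m³: ✗ does not match
  D. g/cm³: ✓ matches
  E. g/L: ✓ matches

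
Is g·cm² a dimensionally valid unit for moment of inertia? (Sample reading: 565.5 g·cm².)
Yes

moment of inertia has SI base units: kg * m^2
g·cm² reduces to the same SI base units, so it is a valid unit for moment of inertia.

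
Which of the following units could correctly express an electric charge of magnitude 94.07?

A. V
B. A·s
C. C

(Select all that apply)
B, C

electric charge has SI base units: A * s

Checking each option against A * s:
  A. V: ✗ does not match
  B. A·s: ✓ matches
  C. C: ✓ matches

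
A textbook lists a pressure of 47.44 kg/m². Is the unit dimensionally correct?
No

pressure has SI base units: kg / (m * s^2)
kg/m² does NOT reduce to kg / (m * s^2); a valid unit for pressure would be e.g. Pa.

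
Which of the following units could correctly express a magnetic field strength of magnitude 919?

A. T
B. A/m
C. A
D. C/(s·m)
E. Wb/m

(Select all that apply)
B, D

magnetic field strength has SI base units: A / m

Checking each option against A / m:
  A. T: ✗ does not match
  B. A/m: ✓ matches
  C. A: ✗ does not match
  D. C/(s·m): ✓ matches
  E. Wb/m: ✗ does not match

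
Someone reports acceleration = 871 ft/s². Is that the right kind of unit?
Yes

acceleration has SI base units: m / s^2
ft/s² reduces to the same SI base units, so it is a valid unit for acceleration.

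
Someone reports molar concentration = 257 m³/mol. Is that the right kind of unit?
No

molar concentration has SI base units: mol / m^3
m³/mol does NOT reduce to mol / m^3; a valid unit for molar concentration would be e.g. mol/m³.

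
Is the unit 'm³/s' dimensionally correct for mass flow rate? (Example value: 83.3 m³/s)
No

mass flow rate has SI base units: kg / s
m³/s does NOT reduce to kg / s; a valid unit for mass flow rate would be e.g. kg/s.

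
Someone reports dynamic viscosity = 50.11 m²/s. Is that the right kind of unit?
No

dynamic viscosity has SI base units: kg / (m * s)
m²/s does NOT reduce to kg / (m * s); a valid unit for dynamic viscosity would be e.g. Pa·s.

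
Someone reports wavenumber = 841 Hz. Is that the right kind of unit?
No

wavenumber has SI base units: 1 / m
Hz does NOT reduce to 1 / m; a valid unit for wavenumber would be e.g. 1/m.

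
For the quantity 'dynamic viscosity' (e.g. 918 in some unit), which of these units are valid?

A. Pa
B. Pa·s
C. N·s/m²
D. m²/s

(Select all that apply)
B, C

dynamic viscosity has SI base units: kg / (m * s)

Checking each option against kg / (m * s):
  A. Pa: ✗ does not match
  B. Pa·s: ✓ matches
  C. N·s/m²: ✓ matches
  D. m²/s: ✗ does not match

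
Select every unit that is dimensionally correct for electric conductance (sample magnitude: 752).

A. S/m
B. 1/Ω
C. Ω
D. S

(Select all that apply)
B, D

electric conductance has SI base units: A^2 * s^3 / (kg * m^2)

Checking each option against A^2 * s^3 / (kg * m^2):
  A. S/m: ✗ does not match
  B. 1/Ω: ✓ matches
  C. Ω: ✗ does not match
  D. S: ✓ matches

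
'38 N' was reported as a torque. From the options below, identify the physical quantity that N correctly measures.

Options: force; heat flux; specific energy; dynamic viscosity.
force

torque should have units dimensionally equivalent to kg * m^2 / s^2 (e.g. N·m).
The given unit 'N' reduces to kg * m / s^2. Of the listed options, that is the dimensionality of force.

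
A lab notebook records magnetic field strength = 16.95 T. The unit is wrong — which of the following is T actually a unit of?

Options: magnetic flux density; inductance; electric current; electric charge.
magnetic flux density

magnetic field strength should have units dimensionally equivalent to A / m (e.g. A/m).
The given unit 'T' reduces to kg / (A * s^2). Of the listed options, that is the dimensionality of magnetic flux density.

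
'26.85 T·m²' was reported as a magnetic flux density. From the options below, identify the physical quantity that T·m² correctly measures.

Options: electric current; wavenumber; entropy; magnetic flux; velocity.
magnetic flux

magnetic flux density should have units dimensionally equivalent to kg / (A * s^2) (e.g. T).
The given unit 'T·m²' reduces to kg * m^2 / (A * s^2). Of the listed options, that is the dimensionality of magnetic flux.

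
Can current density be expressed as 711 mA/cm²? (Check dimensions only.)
Yes

current density has SI base units: A / m^2
mA/cm² reduces to the same SI base units, so it is a valid unit for current density.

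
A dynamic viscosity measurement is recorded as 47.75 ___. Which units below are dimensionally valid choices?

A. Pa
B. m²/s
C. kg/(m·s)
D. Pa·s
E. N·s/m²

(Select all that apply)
C, D, E

dynamic viscosity has SI base units: kg / (m * s)

Checking each option against kg / (m * s):
  A. Pa: ✗ does not match
  B. m²/s: ✗ does not match
  C. kg/(m·s): ✓ matches
  D. Pa·s: ✓ matches
  E. N·s/m²: ✓ matches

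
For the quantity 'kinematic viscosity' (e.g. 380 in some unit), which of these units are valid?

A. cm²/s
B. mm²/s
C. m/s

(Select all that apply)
A, B

kinematic viscosity has SI base units: m^2 / s

Checking each option against m^2 / s:
  A. cm²/s: ✓ matches
  B. mm²/s: ✓ matches
  C. m/s: ✗ does not match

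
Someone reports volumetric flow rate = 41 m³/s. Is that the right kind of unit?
Yes

volumetric flow rate has SI base units: m^3 / s
m³/s reduces to the same SI base units, so it is a valid unit for volumetric flow rate.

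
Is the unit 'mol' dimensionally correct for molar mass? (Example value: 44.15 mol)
No

molar mass has SI base units: kg / mol
mol does NOT reduce to kg / mol; a valid unit for molar mass would be e.g. kg/mol.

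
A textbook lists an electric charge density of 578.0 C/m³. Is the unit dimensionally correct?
Yes

electric charge density has SI base units: A * s / m^3
C/m³ reduces to the same SI base units, so it is a valid unit for electric charge density.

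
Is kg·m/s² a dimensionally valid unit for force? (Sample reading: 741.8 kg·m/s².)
Yes

force has SI base units: kg * m / s^2
kg·m/s² reduces to the same SI base units, so it is a valid unit for force.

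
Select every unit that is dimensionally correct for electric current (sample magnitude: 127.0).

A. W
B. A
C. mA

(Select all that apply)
B, C

electric current has SI base units: A

Checking each option against A:
  A. W: ✗ does not match
  B. A: ✓ matches
  C. mA: ✓ matches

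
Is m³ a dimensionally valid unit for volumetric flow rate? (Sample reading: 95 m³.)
No

volumetric flow rate has SI base units: m^3 / s
m³ does NOT reduce to m^3 / s; a valid unit for volumetric flow rate would be e.g. m³/s.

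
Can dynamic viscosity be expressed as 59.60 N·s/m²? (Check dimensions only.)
Yes

dynamic viscosity has SI base units: kg / (m * s)
N·s/m² reduces to the same SI base units, so it is a valid unit for dynamic viscosity.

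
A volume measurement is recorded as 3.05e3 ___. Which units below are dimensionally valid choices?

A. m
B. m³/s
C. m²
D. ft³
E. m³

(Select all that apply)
D, E

volume has SI base units: m^3

Checking each option against m^3:
  A. m: ✗ does not match
  B. m³/s: ✗ does not match
  C. m²: ✗ does not match
  D. ft³: ✓ matches
  E. m³: ✓ matches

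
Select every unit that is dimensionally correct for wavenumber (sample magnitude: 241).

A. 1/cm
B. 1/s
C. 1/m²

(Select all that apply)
A

wavenumber has SI base units: 1 / m

Checking each option against 1 / m:
  A. 1/cm: ✓ matches
  B. 1/s: ✗ does not match
  C. 1/m²: ✗ does not match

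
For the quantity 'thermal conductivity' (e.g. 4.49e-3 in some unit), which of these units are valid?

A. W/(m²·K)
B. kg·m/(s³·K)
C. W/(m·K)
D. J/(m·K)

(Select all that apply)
B, C

thermal conductivity has SI base units: kg * m / (s^3 * K)

Checking each option against kg * m / (s^3 * K):
  A. W/(m²·K): ✗ does not match
  B. kg·m/(s³·K): ✓ matches
  C. W/(m·K): ✓ matches
  D. J/(m·K): ✗ does not match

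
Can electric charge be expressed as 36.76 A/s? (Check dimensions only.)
No

electric charge has SI base units: A * s
A/s does NOT reduce to A * s; a valid unit for electric charge would be e.g. C.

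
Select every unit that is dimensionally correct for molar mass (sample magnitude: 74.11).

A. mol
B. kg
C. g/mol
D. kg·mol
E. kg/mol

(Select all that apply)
C, E

molar mass has SI base units: kg / mol

Checking each option against kg / mol:
  A. mol: ✗ does not match
  B. kg: ✗ does not match
  C. g/mol: ✓ matches
  D. kg·mol: ✗ does not match
  E. kg/mol: ✓ matches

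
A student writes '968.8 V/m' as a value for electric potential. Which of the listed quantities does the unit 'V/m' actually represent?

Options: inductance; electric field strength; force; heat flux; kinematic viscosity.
electric field strength

electric potential should have units dimensionally equivalent to kg * m^2 / (A * s^3) (e.g. V).
The given unit 'V/m' reduces to kg * m / (A * s^3). Of the listed options, that is the dimensionality of electric field strength.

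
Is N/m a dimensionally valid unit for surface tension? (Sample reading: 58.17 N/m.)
Yes

surface tension has SI base units: kg / s^2
N/m reduces to the same SI base units, so it is a valid unit for surface tension.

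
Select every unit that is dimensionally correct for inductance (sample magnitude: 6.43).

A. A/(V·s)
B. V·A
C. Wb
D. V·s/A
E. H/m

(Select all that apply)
D

inductance has SI base units: kg * m^2 / (A^2 * s^2)

Checking each option against kg * m^2 / (A^2 * s^2):
  A. A/(V·s): ✗ does not match
  B. V·A: ✗ does not match
  C. Wb: ✗ does not match
  D. V·s/A: ✓ matches
  E. H/m: ✗ does not match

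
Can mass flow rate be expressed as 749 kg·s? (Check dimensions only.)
No

mass flow rate has SI base units: kg / s
kg·s does NOT reduce to kg / s; a valid unit for mass flow rate would be e.g. kg/s.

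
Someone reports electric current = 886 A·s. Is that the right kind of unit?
No

electric current has SI base units: A
A·s does NOT reduce to A; a valid unit for electric current would be e.g. A.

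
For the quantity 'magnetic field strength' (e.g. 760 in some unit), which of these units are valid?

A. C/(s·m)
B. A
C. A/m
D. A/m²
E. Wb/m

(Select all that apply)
A, C

magnetic field strength has SI base units: A / m

Checking each option against A / m:
  A. C/(s·m): ✓ matches
  B. A: ✗ does not match
  C. A/m: ✓ matches
  D. A/m²: ✗ does not match
  E. Wb/m: ✗ does not match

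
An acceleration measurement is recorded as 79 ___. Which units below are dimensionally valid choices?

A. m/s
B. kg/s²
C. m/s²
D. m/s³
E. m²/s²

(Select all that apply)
C

acceleration has SI base units: m / s^2

Checking each option against m / s^2:
  A. m/s: ✗ does not match
  B. kg/s²: ✗ does not match
  C. m/s²: ✓ matches
  D. m/s³: ✗ does not match
  E. m²/s²: ✗ does not match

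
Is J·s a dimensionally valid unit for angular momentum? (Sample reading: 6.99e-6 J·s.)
Yes

angular momentum has SI base units: kg * m^2 / s
J·s reduces to the same SI base units, so it is a valid unit for angular momentum.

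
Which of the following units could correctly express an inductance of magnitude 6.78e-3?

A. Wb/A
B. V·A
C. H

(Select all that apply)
A, C

inductance has SI base units: kg * m^2 / (A^2 * s^2)

Checking each option against kg * m^2 / (A^2 * s^2):
  A. Wb/A: ✓ matches
  B. V·A: ✗ does not match
  C. H: ✓ matches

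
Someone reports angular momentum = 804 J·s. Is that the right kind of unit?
Yes

angular momentum has SI base units: kg * m^2 / s
J·s reduces to the same SI base units, so it is a valid unit for angular momentum.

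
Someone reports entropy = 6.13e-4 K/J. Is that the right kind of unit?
No

entropy has SI base units: kg * m^2 / (s^2 * K)
K/J does NOT reduce to kg * m^2 / (s^2 * K); a valid unit for entropy would be e.g. J/K.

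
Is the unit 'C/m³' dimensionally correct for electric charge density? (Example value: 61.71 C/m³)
Yes

electric charge density has SI base units: A * s / m^3
C/m³ reduces to the same SI base units, so it is a valid unit for electric charge density.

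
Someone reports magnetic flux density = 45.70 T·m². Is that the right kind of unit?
No

magnetic flux density has SI base units: kg / (A * s^2)
T·m² does NOT reduce to kg / (A * s^2); a valid unit for magnetic flux density would be e.g. T.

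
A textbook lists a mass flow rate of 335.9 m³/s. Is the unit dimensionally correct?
No

mass flow rate has SI base units: kg / s
m³/s does NOT reduce to kg / s; a valid unit for mass flow rate would be e.g. kg/s.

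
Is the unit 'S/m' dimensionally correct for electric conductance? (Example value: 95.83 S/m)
No

electric conductance has SI base units: A^2 * s^3 / (kg * m^2)
S/m does NOT reduce to A^2 * s^3 / (kg * m^2); a valid unit for electric conductance would be e.g. S.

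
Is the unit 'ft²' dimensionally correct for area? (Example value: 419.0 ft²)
Yes

area has SI base units: m^2
ft² reduces to the same SI base units, so it is a valid unit for area.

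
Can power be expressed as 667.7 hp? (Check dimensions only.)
Yes

power has SI base units: kg * m^2 / s^3
hp reduces to the same SI base units, so it is a valid unit for power.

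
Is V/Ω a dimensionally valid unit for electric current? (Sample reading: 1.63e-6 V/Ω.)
Yes

electric current has SI base units: A
V/Ω reduces to the same SI base units, so it is a valid unit for electric current.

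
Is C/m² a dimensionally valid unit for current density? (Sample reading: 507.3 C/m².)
No

current density has SI base units: A / m^2
C/m² does NOT reduce to A / m^2; a valid unit for current density would be e.g. A/m².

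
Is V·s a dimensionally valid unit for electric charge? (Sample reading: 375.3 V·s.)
No

electric charge has SI base units: A * s
V·s does NOT reduce to A * s; a valid unit for electric charge would be e.g. C.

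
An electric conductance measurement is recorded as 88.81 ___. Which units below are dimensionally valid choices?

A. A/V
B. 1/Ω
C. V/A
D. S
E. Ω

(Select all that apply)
A, B, D

electric conductance has SI base units: A^2 * s^3 / (kg * m^2)

Checking each option against A^2 * s^3 / (kg * m^2):
  A. A/V: ✓ matches
  B. 1/Ω: ✓ matches
  C. V/A: ✗ does not match
  D. S: ✓ matches
  E. Ω: ✗ does not match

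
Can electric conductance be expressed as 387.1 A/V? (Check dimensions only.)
Yes

electric conductance has SI base units: A^2 * s^3 / (kg * m^2)
A/V reduces to the same SI base units, so it is a valid unit for electric conductance.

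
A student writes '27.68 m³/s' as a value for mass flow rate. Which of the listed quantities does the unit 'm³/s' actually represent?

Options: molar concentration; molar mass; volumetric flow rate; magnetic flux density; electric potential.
volumetric flow rate

mass flow rate should have units dimensionally equivalent to kg / s (e.g. kg/s).
The given unit 'm³/s' reduces to m^3 / s. Of the listed options, that is the dimensionality of volumetric flow rate.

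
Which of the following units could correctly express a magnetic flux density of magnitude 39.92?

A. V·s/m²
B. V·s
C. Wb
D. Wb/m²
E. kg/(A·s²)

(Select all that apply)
A, D, E

magnetic flux density has SI base units: kg / (A * s^2)

Checking each option against kg / (A * s^2):
  A. V·s/m²: ✓ matches
  B. V·s: ✗ does not match
  C. Wb: ✗ does not match
  D. Wb/m²: ✓ matches
  E. kg/(A·s²): ✓ matches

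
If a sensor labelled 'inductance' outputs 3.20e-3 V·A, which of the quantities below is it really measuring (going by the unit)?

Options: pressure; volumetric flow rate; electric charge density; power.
power

inductance should have units dimensionally equivalent to kg * m^2 / (A^2 * s^2) (e.g. H).
The given unit 'V·A' reduces to kg * m^2 / s^3. Of the listed options, that is the dimensionality of power.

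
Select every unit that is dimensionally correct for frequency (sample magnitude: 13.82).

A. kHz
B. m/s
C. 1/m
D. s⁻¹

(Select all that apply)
A, D

frequency has SI base units: 1 / s

Checking each option against 1 / s:
  A. kHz: ✓ matches
  B. m/s: ✗ does not match
  C. 1/m: ✗ does not match
  D. s⁻¹: ✓ matches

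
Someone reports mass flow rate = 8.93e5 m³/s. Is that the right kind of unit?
No

mass flow rate has SI base units: kg / s
m³/s does NOT reduce to kg / s; a valid unit for mass flow rate would be e.g. kg/s.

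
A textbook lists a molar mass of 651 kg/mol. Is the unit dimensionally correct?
Yes

molar mass has SI base units: kg / mol
kg/mol reduces to the same SI base units, so it is a valid unit for molar mass.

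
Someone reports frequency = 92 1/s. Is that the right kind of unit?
Yes

frequency has SI base units: 1 / s
1/s reduces to the same SI base units, so it is a valid unit for frequency.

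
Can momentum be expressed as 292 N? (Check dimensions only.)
No

momentum has SI base units: kg * m / s
N does NOT reduce to kg * m / s; a valid unit for momentum would be e.g. kg·m/s.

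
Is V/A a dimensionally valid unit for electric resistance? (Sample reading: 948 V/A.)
Yes

electric resistance has SI base units: kg * m^2 / (A^2 * s^3)
V/A reduces to the same SI base units, so it is a valid unit for electric resistance.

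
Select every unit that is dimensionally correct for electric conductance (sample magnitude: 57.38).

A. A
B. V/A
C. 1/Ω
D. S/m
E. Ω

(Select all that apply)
C

electric conductance has SI base units: A^2 * s^3 / (kg * m^2)

Checking each option against A^2 * s^3 / (kg * m^2):
  A. A: ✗ does not match
  B. V/A: ✗ does not match
  C. 1/Ω: ✓ matches
  D. S/m: ✗ does not match
  E. Ω: ✗ does not match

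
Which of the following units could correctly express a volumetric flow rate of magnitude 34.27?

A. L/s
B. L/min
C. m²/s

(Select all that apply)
A, B

volumetric flow rate has SI base units: m^3 / s

Checking each option against m^3 / s:
  A. L/s: ✓ matches
  B. L/min: ✓ matches
  C. m²/s: ✗ does not match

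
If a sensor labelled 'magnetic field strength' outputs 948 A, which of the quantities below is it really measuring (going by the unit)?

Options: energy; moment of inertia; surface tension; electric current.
electric current

magnetic field strength should have units dimensionally equivalent to A / m (e.g. A/m).
The given unit 'A' reduces to A. Of the listed options, that is the dimensionality of electric current.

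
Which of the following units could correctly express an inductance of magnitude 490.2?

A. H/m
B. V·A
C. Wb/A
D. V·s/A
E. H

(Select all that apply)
C, D, E

inductance has SI base units: kg * m^2 / (A^2 * s^2)

Checking each option against kg * m^2 / (A^2 * s^2):
  A. H/m: ✗ does not match
  B. V·A: ✗ does not match
  C. Wb/A: ✓ matches
  D. V·s/A: ✓ matches
  E. H: ✓ matches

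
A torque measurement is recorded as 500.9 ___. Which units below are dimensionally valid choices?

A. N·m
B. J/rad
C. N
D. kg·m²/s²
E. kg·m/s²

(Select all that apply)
A, B, D

torque has SI base units: kg * m^2 / s^2

Checking each option against kg * m^2 / s^2:
  A. N·m: ✓ matches
  B. J/rad: ✓ matches
  C. N: ✗ does not match
  D. kg·m²/s²: ✓ matches
  E. kg·m/s²: ✗ does not match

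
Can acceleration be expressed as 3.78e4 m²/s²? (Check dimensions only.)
No

acceleration has SI base units: m / s^2
m²/s² does NOT reduce to m / s^2; a valid unit for acceleration would be e.g. m/s².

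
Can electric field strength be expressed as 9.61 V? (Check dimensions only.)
No

electric field strength has SI base units: kg * m / (A * s^3)
V does NOT reduce to kg * m / (A * s^3); a valid unit for electric field strength would be e.g. V/m.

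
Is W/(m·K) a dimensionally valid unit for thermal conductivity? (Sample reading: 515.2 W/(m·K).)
Yes

thermal conductivity has SI base units: kg * m / (s^3 * K)
W/(m·K) reduces to the same SI base units, so it is a valid unit for thermal conductivity.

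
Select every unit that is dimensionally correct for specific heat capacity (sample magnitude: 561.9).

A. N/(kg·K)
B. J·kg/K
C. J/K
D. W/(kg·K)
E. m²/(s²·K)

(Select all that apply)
E

specific heat capacity has SI base units: m^2 / (s^2 * K)

Checking each option against m^2 / (s^2 * K):
  A. N/(kg·K): ✗ does not match
  B. J·kg/K: ✗ does not match
  C. J/K: ✗ does not match
  D. W/(kg·K): ✗ does not match
  E. m²/(s²·K): ✓ matches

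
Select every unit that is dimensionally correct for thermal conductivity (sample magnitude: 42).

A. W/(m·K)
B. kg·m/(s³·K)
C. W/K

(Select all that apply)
A, B

thermal conductivity has SI base units: kg * m / (s^3 * K)

Checking each option against kg * m / (s^3 * K):
  A. W/(m·K): ✓ matches
  B. kg·m/(s³·K): ✓ matches
  C. W/K: ✗ does not match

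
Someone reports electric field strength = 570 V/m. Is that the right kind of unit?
Yes

electric field strength has SI base units: kg * m / (A * s^3)
V/m reduces to the same SI base units, so it is a valid unit for electric field strength.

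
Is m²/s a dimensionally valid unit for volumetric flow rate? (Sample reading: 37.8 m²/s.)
No

volumetric flow rate has SI base units: m^3 / s
m²/s does NOT reduce to m^3 / s; a valid unit for volumetric flow rate would be e.g. m³/s.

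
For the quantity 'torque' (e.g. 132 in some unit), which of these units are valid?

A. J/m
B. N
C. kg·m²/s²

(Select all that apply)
C

torque has SI base units: kg * m^2 / s^2

Checking each option against kg * m^2 / s^2:
  A. J/m: ✗ does not match
  B. N: ✗ does not match
  C. kg·m²/s²: ✓ matches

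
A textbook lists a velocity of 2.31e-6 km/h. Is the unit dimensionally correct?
Yes

velocity has SI base units: m / s
km/h reduces to the same SI base units, so it is a valid unit for velocity.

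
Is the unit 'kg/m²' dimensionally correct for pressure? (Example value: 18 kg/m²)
No

pressure has SI base units: kg / (m * s^2)
kg/m² does NOT reduce to kg / (m * s^2); a valid unit for pressure would be e.g. Pa.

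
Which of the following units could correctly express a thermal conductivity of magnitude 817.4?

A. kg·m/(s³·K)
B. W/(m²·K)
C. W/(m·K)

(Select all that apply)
A, C

thermal conductivity has SI base units: kg * m / (s^3 * K)

Checking each option against kg * m / (s^3 * K):
  A. kg·m/(s³·K): ✓ matches
  B. W/(m²·K): ✗ does not match
  C. W/(m·K): ✓ matches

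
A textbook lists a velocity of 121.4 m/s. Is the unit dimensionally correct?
Yes

velocity has SI base units: m / s
m/s reduces to the same SI base units, so it is a valid unit for velocity.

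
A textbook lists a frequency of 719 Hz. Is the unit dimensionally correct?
Yes

frequency has SI base units: 1 / s
Hz reduces to the same SI base units, so it is a valid unit for frequency.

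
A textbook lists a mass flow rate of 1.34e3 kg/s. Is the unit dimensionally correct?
Yes

mass flow rate has SI base units: kg / s
kg/s reduces to the same SI base units, so it is a valid unit for mass flow rate.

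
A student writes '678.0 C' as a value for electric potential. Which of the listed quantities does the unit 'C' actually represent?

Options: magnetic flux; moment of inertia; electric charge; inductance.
electric charge

electric potential should have units dimensionally equivalent to kg * m^2 / (A * s^3) (e.g. V).
The given unit 'C' reduces to A * s. Of the listed options, that is the dimensionality of electric charge.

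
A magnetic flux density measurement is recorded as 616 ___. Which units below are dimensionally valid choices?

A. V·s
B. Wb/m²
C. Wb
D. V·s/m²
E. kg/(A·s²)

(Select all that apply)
B, D, E

magnetic flux density has SI base units: kg / (A * s^2)

Checking each option against kg / (A * s^2):
  A. V·s: ✗ does not match
  B. Wb/m²: ✓ matches
  C. Wb: ✗ does not match
  D. V·s/m²: ✓ matches
  E. kg/(A·s²): ✓ matches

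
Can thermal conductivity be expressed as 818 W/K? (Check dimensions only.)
No

thermal conductivity has SI base units: kg * m / (s^3 * K)
W/K does NOT reduce to kg * m / (s^3 * K); a valid unit for thermal conductivity would be e.g. W/(m·K).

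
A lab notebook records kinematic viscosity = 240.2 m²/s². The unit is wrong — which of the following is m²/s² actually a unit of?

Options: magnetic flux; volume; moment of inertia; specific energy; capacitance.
specific energy

kinematic viscosity should have units dimensionally equivalent to m^2 / s (e.g. m²/s).
The given unit 'm²/s²' reduces to m^2 / s^2. Of the listed options, that is the dimensionality of specific energy.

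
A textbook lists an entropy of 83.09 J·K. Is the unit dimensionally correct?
No

entropy has SI base units: kg * m^2 / (s^2 * K)
J·K does NOT reduce to kg * m^2 / (s^2 * K); a valid unit for entropy would be e.g. J/K.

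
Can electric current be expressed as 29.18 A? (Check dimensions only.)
Yes

electric current has SI base units: A
A reduces to the same SI base units, so it is a valid unit for electric current.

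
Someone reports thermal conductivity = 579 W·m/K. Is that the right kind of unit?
No

thermal conductivity has SI base units: kg * m / (s^3 * K)
W·m/K does NOT reduce to kg * m / (s^3 * K); a valid unit for thermal conductivity would be e.g. W/(m·K).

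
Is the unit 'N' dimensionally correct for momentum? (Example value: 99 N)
No

momentum has SI base units: kg * m / s
N does NOT reduce to kg * m / s; a valid unit for momentum would be e.g. kg·m/s.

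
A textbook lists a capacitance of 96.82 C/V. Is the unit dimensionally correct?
Yes

capacitance has SI base units: A^2 * s^4 / (kg * m^2)
C/V reduces to the same SI base units, so it is a valid unit for capacitance.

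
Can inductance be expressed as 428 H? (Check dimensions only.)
Yes

inductance has SI base units: kg * m^2 / (A^2 * s^2)
H reduces to the same SI base units, so it is a valid unit for inductance.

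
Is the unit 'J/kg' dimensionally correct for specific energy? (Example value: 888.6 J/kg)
Yes

specific energy has SI base units: m^2 / s^2
J/kg reduces to the same SI base units, so it is a valid unit for specific energy.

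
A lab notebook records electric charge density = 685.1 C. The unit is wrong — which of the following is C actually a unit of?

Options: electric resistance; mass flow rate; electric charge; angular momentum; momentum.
electric charge

electric charge density should have units dimensionally equivalent to A * s / m^3 (e.g. C/m³).
The given unit 'C' reduces to A * s. Of the listed options, that is the dimensionality of electric charge.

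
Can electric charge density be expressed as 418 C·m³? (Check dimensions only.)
No

electric charge density has SI base units: A * s / m^3
C·m³ does NOT reduce to A * s / m^3; a valid unit for electric charge density would be e.g. C/m³.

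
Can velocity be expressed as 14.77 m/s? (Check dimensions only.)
Yes

velocity has SI base units: m / s
m/s reduces to the same SI base units, so it is a valid unit for velocity.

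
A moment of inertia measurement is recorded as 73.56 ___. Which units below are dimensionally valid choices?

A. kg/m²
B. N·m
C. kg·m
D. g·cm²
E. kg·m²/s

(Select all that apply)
D

moment of inertia has SI base units: kg * m^2

Checking each option against kg * m^2:
  A. kg/m²: ✗ does not match
  B. N·m: ✗ does not match
  C. kg·m: ✗ does not match
  D. g·cm²: ✓ matches
  E. kg·m²/s: ✗ does not match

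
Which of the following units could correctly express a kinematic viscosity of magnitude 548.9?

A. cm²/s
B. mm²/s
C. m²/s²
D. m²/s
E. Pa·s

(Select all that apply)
A, B, D

kinematic viscosity has SI base units: m^2 / s

Checking each option against m^2 / s:
  A. cm²/s: ✓ matches
  B. mm²/s: ✓ matches
  C. m²/s²: ✗ does not match
  D. m²/s: ✓ matches
  E. Pa·s: ✗ does not match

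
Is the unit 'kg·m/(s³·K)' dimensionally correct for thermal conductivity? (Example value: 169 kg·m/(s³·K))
Yes

thermal conductivity has SI base units: kg * m / (s^3 * K)
kg·m/(s³·K) reduces to the same SI base units, so it is a valid unit for thermal conductivity.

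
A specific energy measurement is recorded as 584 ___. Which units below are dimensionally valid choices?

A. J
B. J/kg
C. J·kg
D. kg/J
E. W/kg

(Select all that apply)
B

specific energy has SI base units: m^2 / s^2

Checking each option against m^2 / s^2:
  A. J: ✗ does not match
  B. J/kg: ✓ matches
  C. J·kg: ✗ does not match
  D. kg/J: ✗ does not match
  E. W/kg: ✗ does not match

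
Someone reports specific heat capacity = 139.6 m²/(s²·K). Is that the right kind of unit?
Yes

specific heat capacity has SI base units: m^2 / (s^2 * K)
m²/(s²·K) reduces to the same SI base units, so it is a valid unit for specific heat capacity.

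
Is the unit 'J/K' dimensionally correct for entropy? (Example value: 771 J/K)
Yes

entropy has SI base units: kg * m^2 / (s^2 * K)
J/K reduces to the same SI base units, so it is a valid unit for entropy.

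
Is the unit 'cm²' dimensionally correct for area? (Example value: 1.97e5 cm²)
Yes

area has SI base units: m^2
cm² reduces to the same SI base units, so it is a valid unit for area.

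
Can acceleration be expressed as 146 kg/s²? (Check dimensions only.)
No

acceleration has SI base units: m / s^2
kg/s² does NOT reduce to m / s^2; a valid unit for acceleration would be e.g. m/s².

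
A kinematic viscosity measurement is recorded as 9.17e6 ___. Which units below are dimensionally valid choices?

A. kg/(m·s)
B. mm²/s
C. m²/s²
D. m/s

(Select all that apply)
B

kinematic viscosity has SI base units: m^2 / s

Checking each option against m^2 / s:
  A. kg/(m·s): ✗ does not match
  B. mm²/s: ✓ matches
  C. m²/s²: ✗ does not match
  D. m/s: ✗ does not match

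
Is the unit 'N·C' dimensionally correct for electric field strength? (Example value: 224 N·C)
No

electric field strength has SI base units: kg * m / (A * s^3)
N·C does NOT reduce to kg * m / (A * s^3); a valid unit for electric field strength would be e.g. V/m.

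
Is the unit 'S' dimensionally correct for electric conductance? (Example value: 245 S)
Yes

electric conductance has SI base units: A^2 * s^3 / (kg * m^2)
S reduces to the same SI base units, so it is a valid unit for electric conductance.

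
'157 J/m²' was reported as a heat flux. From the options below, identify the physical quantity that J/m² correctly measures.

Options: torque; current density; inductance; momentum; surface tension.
surface tension

heat flux should have units dimensionally equivalent to kg / s^3 (e.g. W/m²).
The given unit 'J/m²' reduces to kg / s^2. Of the listed options, that is the dimensionality of surface tension.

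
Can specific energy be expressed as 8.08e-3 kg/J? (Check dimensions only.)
No

specific energy has SI base units: m^2 / s^2
kg/J does NOT reduce to m^2 / s^2; a valid unit for specific energy would be e.g. J/kg.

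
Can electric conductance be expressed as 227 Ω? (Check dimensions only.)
No

electric conductance has SI base units: A^2 * s^3 / (kg * m^2)
Ω does NOT reduce to A^2 * s^3 / (kg * m^2); a valid unit for electric conductance would be e.g. S.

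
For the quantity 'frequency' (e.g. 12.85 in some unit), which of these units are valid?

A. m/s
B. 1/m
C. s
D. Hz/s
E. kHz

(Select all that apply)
E

frequency has SI base units: 1 / s

Checking each option against 1 / s:
  A. m/s: ✗ does not match
  B. 1/m: ✗ does not match
  C. s: ✗ does not match
  D. Hz/s: ✗ does not match
  E. kHz: ✓ matches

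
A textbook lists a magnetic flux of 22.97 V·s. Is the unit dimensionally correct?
Yes

magnetic flux has SI base units: kg * m^2 / (A * s^2)
V·s reduces to the same SI base units, so it is a valid unit for magnetic flux.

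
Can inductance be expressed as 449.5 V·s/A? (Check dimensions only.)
Yes

inductance has SI base units: kg * m^2 / (A^2 * s^2)
V·s/A reduces to the same SI base units, so it is a valid unit for inductance.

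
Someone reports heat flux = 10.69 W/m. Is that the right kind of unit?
No

heat flux has SI base units: kg / s^3
W/m does NOT reduce to kg / s^3; a valid unit for heat flux would be e.g. W/m².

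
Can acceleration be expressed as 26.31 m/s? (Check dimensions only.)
No

acceleration has SI base units: m / s^2
m/s does NOT reduce to m / s^2; a valid unit for acceleration would be e.g. m/s².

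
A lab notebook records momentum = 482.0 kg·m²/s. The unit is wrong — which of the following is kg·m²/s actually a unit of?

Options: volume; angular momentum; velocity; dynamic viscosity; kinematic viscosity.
angular momentum

momentum should have units dimensionally equivalent to kg * m / s (e.g. kg·m/s).
The given unit 'kg·m²/s' reduces to kg * m^2 / s. Of the listed options, that is the dimensionality of angular momentum.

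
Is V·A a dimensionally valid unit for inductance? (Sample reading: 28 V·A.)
No

inductance has SI base units: kg * m^2 / (A^2 * s^2)
V·A does NOT reduce to kg * m^2 / (A^2 * s^2); a valid unit for inductance would be e.g. H.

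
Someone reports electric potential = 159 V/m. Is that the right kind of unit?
No

electric potential has SI base units: kg * m^2 / (A * s^3)
V/m does NOT reduce to kg * m^2 / (A * s^3); a valid unit for electric potential would be e.g. V.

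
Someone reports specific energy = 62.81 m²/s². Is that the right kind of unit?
Yes

specific energy has SI base units: m^2 / s^2
m²/s² reduces to the same SI base units, so it is a valid unit for specific energy.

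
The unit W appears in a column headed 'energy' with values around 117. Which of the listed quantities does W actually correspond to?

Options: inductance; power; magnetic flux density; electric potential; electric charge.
power

energy should have units dimensionally equivalent to kg * m^2 / s^2 (e.g. J).
The given unit 'W' reduces to kg * m^2 / s^3. Of the listed options, that is the dimensionality of power.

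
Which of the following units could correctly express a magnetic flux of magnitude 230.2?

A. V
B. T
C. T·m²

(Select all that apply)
C

magnetic flux has SI base units: kg * m^2 / (A * s^2)

Checking each option against kg * m^2 / (A * s^2):
  A. V: ✗ does not match
  B. T: ✗ does not match
  C. T·m²: ✓ matches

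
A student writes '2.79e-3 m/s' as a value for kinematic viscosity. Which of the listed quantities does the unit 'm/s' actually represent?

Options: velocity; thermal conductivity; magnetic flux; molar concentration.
velocity

kinematic viscosity should have units dimensionally equivalent to m^2 / s (e.g. m²/s).
The given unit 'm/s' reduces to m / s. Of the listed options, that is the dimensionality of velocity.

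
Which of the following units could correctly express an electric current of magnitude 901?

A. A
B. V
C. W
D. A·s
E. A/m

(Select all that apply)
A

electric current has SI base units: A

Checking each option against A:
  A. A: ✓ matches
  B. V: ✗ does not match
  C. W: ✗ does not match
  D. A·s: ✗ does not match
  E. A/m: ✗ does not match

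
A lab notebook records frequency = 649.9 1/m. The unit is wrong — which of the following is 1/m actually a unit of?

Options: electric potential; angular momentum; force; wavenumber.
wavenumber

frequency should have units dimensionally equivalent to 1 / s (e.g. Hz).
The given unit '1/m' reduces to 1 / m. Of the listed options, that is the dimensionality of wavenumber.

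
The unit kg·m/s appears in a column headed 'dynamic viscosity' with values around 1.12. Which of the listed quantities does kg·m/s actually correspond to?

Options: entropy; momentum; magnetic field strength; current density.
momentum

dynamic viscosity should have units dimensionally equivalent to kg / (m * s) (e.g. Pa·s).
The given unit 'kg·m/s' reduces to kg * m / s. Of the listed options, that is the dimensionality of momentum.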